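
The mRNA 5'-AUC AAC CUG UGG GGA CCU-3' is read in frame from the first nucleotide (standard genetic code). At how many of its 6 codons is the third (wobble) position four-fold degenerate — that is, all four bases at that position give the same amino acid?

3

Codon 1 AUC (Ile): third position 3-fold.
Codon 2 AAC (Asn): third position 2-fold.
Codon 3 CUG (Leu): third position 4-fold.
Codon 4 UGG (Trp): third position 1-fold.
Codon 5 GGA (Gly): third position 4-fold.
Codon 6 CCU (Pro): third position 4-fold.
Four-fold degenerate third positions: 3.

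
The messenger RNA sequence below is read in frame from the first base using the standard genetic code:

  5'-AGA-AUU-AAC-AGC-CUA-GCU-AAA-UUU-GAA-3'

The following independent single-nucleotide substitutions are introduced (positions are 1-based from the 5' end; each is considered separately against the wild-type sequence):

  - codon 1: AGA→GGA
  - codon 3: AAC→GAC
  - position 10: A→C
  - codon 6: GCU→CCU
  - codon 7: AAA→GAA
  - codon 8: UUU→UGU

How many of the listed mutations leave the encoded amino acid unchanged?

0

Codon 1: AGA (Arg) → GGA (Gly) — missense.
Codon 3: AAC (Asn) → GAC (Asp) — missense.
Codon 4: AGC (Ser) → CGC (Arg) — missense.
Codon 6: GCU (Ala) → CCU (Pro) — missense.
Codon 7: AAA (Lys) → GAA (Glu) — missense.
Codon 8: UUU (Phe) → UGU (Cys) — missense.
Synonymous: 0 of 6.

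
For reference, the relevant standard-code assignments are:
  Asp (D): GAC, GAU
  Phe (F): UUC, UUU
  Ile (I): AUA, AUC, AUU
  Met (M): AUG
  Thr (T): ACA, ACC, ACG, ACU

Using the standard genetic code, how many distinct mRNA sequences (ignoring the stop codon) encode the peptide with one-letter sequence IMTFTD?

192

Ile: 3 codons.
Met: 1 codon.
Thr: 4 codons.
Phe: 2 codons.
Thr: 4 codons.
Asp: 2 codons.
3 × 1 × 4 × 2 × 4 × 2 = 192.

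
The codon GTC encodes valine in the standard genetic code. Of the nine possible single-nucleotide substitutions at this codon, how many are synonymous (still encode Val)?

3

Position 1: none → 0 synonymous.
Position 2: none → 0 synonymous.
Position 3: GTT, GTA, GTG → 3 synonymous.
Total: 0 + 0 + 3 = 3.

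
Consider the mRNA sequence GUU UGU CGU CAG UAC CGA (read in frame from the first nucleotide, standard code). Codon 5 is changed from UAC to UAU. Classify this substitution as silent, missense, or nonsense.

Position 15 falls in codon 5: UAC → Tyr.
After the substitution the codon is UAU → Tyr.
Both encode Tyr, so the change is synonymous.

silent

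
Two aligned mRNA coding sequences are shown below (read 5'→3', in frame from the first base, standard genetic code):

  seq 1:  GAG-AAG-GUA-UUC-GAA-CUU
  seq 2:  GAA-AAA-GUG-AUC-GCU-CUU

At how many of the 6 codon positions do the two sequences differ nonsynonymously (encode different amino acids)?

Codon 1: GAG Glu / GAA Glu — synonymous.
Codon 2: AAG Lys / AAA Lys — synonymous.
Codon 3: GUA Val / GUG Val — synonymous.
Codon 4: UUC Phe / AUC Ile — nonsynonymous.
Codon 5: GAA Glu / GCU Ala — nonsynonymous.
Codon 6: CUU Leu / CUU Leu — identical.
Nonsynonymous differences: 2.

2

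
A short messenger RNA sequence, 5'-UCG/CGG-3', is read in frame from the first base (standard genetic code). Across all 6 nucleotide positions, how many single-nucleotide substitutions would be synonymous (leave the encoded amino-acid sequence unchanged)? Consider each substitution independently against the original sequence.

Codon 1 (UCG, Ser): 3 synonymous substitutions.
Codon 2 (CGG, Arg): 4 synonymous substitutions.
Total: 3 + 4 = 7.

7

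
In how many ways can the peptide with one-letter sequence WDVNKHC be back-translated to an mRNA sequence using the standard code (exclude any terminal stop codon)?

128

Trp: 1 codon.
Asp: 2 codons.
Val: 4 codons.
Asn: 2 codons.
Lys: 2 codons.
His: 2 codons.
Cys: 2 codons.
1 × 2 × 4 × 2 × 2 × 2 × 2 = 128.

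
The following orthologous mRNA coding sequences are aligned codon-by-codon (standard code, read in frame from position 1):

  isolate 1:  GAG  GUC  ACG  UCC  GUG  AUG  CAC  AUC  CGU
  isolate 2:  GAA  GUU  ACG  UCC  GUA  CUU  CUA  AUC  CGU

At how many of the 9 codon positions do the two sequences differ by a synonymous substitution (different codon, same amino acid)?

Codon 1: GAG Glu / GAA Glu — synonymous.
Codon 2: GUC Val / GUU Val — synonymous.
Codon 3: ACG Thr / ACG Thr — identical.
Codon 4: UCC Ser / UCC Ser — identical.
Codon 5: GUG Val / GUA Val — synonymous.
Codon 6: AUG Met / CUU Leu — nonsynonymous.
Codon 7: CAC His / CUA Leu — nonsynonymous.
Codon 8: AUC Ile / AUC Ile — identical.
Codon 9: CGU Arg / CGU Arg — identical.
Synonymous differences: 3.

3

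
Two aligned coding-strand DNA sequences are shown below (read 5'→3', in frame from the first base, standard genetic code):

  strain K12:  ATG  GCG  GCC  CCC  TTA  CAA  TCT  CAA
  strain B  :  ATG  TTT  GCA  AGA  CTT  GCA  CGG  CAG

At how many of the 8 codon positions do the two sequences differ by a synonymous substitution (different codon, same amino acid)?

3

Codon 1: ATG Met / ATG Met — identical.
Codon 2: GCG Ala / TTT Phe — nonsynonymous.
Codon 3: GCC Ala / GCA Ala — synonymous.
Codon 4: CCC Pro / AGA Arg — nonsynonymous.
Codon 5: TTA Leu / CTT Leu — synonymous.
Codon 6: CAA Gln / GCA Ala — nonsynonymous.
Codon 7: TCT Ser / CGG Arg — nonsynonymous.
Codon 8: CAA Gln / CAG Gln — synonymous.
Synonymous differences: 3.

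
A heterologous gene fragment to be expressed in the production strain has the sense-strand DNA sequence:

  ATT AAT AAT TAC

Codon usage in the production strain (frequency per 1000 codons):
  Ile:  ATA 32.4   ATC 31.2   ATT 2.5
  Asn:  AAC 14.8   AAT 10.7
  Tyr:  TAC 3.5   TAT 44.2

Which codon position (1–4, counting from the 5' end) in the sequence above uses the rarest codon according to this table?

1

Codon 1 ATT (Ile): 2.5 per 1000.
Codon 2 AAT (Asn): 10.7 per 1000.
Codon 3 AAT (Asn): 10.7 per 1000.
Codon 4 TAC (Tyr): 3.5 per 1000.
Lowest frequency is 2.5 at codon 1.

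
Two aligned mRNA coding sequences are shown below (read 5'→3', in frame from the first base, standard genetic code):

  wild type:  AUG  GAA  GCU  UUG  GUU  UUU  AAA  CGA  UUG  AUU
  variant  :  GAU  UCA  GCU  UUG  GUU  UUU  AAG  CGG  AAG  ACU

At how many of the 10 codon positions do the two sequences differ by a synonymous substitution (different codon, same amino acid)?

2

Codon 1: AUG Met / GAU Asp — nonsynonymous.
Codon 2: GAA Glu / UCA Ser — nonsynonymous.
Codon 3: GCU Ala / GCU Ala — identical.
Codon 4: UUG Leu / UUG Leu — identical.
Codon 5: GUU Val / GUU Val — identical.
Codon 6: UUU Phe / UUU Phe — identical.
Codon 7: AAA Lys / AAG Lys — synonymous.
Codon 8: CGA Arg / CGG Arg — synonymous.
Codon 9: UUG Leu / AAG Lys — nonsynonymous.
Codon 10: AUU Ile / ACU Thr — nonsynonymous.
Synonymous differences: 2.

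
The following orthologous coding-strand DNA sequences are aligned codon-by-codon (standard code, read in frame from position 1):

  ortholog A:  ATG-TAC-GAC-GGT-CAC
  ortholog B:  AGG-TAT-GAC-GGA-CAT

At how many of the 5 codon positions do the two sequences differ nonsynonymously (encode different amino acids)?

Codon 1: ATG Met / AGG Arg — nonsynonymous.
Codon 2: TAC Tyr / TAT Tyr — synonymous.
Codon 3: GAC Asp / GAC Asp — identical.
Codon 4: GGT Gly / GGA Gly — synonymous.
Codon 5: CAC His / CAT His — synonymous.
Nonsynonymous differences: 1.

1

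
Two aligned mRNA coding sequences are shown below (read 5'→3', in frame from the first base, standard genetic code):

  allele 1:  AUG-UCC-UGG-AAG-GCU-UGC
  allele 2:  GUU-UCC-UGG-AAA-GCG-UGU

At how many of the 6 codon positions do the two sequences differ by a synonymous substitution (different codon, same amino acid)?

3

Codon 1: AUG Met / GUU Val — nonsynonymous.
Codon 2: UCC Ser / UCC Ser — identical.
Codon 3: UGG Trp / UGG Trp — identical.
Codon 4: AAG Lys / AAA Lys — synonymous.
Codon 5: GCU Ala / GCG Ala — synonymous.
Codon 6: UGC Cys / UGU Cys — synonymous.
Synonymous differences: 3.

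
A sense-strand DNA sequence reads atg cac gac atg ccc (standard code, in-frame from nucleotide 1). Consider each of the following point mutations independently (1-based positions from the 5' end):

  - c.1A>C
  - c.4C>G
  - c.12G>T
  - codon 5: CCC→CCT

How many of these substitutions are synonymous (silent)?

Codon 1: ATG (Met) → CTG (Leu) — missense.
Codon 2: CAC (His) → GAC (Asp) — missense.
Codon 4: ATG (Met) → ATT (Ile) — missense.
Codon 5: CCC (Pro) → CCT (Pro) — synonymous.
Synonymous: 1 of 4.

1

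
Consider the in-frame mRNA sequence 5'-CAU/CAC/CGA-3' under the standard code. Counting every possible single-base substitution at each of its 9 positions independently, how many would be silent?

Codon 1 (CAU, His): 1 synonymous substitution.
Codon 2 (CAC, His): 1 synonymous substitution.
Codon 3 (CGA, Arg): 4 synonymous substitutions.
Total: 1 + 1 + 4 = 6.

6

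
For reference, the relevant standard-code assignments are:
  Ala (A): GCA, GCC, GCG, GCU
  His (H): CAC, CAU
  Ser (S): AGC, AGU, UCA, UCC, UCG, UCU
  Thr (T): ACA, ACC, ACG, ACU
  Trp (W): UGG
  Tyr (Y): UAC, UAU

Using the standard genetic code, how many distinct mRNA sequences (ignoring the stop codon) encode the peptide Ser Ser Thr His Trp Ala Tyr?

2304

Ser: 6 codons.
Ser: 6 codons.
Thr: 4 codons.
His: 2 codons.
Trp: 1 codon.
Ala: 4 codons.
Tyr: 2 codons.
6 × 6 × 4 × 2 × 1 × 4 × 2 = 2304.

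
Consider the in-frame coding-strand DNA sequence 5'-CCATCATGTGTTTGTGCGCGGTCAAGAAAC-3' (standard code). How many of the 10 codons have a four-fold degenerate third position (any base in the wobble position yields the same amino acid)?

Codon 1 CCA (Pro): third position 4-fold.
Codon 2 TCA (Ser): third position 4-fold.
Codon 3 TGT (Cys): third position 2-fold.
Codon 4 GTT (Val): third position 4-fold.
Codon 5 TGT (Cys): third position 2-fold.
Codon 6 GCG (Ala): third position 4-fold.
Codon 7 CGG (Arg): third position 4-fold.
Codon 8 TCA (Ser): third position 4-fold.
Codon 9 AGA (Arg): third position 2-fold.
Codon 10 AAC (Asn): third position 2-fold.
Four-fold degenerate third positions: 6.

6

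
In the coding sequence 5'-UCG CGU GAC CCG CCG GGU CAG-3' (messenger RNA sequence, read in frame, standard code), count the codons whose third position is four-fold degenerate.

Codon 1 UCG (Ser): third position 4-fold.
Codon 2 CGU (Arg): third position 4-fold.
Codon 3 GAC (Asp): third position 2-fold.
Codon 4 CCG (Pro): third position 4-fold.
Codon 5 CCG (Pro): third position 4-fold.
Codon 6 GGU (Gly): third position 4-fold.
Codon 7 CAG (Gln): third position 2-fold.
Four-fold degenerate third positions: 5.

5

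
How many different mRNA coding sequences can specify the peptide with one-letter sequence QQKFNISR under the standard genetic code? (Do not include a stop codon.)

Gln: 2 codons.
Gln: 2 codons.
Lys: 2 codons.
Phe: 2 codons.
Asn: 2 codons.
Ile: 3 codons.
Ser: 6 codons.
Arg: 6 codons.
2 × 2 × 2 × 2 × 2 × 3 × 6 × 6 = 3456.

3456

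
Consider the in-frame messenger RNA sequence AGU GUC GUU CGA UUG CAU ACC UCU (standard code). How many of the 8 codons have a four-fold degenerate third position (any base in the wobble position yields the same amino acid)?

5

Codon 1 AGU (Ser): third position 2-fold.
Codon 2 GUC (Val): third position 4-fold.
Codon 3 GUU (Val): third position 4-fold.
Codon 4 CGA (Arg): third position 4-fold.
Codon 5 UUG (Leu): third position 2-fold.
Codon 6 CAU (His): third position 2-fold.
Codon 7 ACC (Thr): third position 4-fold.
Codon 8 UCU (Ser): third position 4-fold.
Four-fold degenerate third positions: 5.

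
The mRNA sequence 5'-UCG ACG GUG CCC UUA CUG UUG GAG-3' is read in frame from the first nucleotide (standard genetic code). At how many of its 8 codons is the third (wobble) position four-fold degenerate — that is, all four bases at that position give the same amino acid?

Codon 1 UCG (Ser): third position 4-fold.
Codon 2 ACG (Thr): third position 4-fold.
Codon 3 GUG (Val): third position 4-fold.
Codon 4 CCC (Pro): third position 4-fold.
Codon 5 UUA (Leu): third position 2-fold.
Codon 6 CUG (Leu): third position 4-fold.
Codon 7 UUG (Leu): third position 2-fold.
Codon 8 GAG (Glu): third position 2-fold.
Four-fold degenerate third positions: 5.

5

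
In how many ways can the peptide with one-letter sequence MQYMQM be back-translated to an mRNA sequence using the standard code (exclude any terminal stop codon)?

Met: 1 codon.
Gln: 2 codons.
Tyr: 2 codons.
Met: 1 codon.
Gln: 2 codons.
Met: 1 codon.
1 × 2 × 2 × 1 × 2 × 1 = 8.

8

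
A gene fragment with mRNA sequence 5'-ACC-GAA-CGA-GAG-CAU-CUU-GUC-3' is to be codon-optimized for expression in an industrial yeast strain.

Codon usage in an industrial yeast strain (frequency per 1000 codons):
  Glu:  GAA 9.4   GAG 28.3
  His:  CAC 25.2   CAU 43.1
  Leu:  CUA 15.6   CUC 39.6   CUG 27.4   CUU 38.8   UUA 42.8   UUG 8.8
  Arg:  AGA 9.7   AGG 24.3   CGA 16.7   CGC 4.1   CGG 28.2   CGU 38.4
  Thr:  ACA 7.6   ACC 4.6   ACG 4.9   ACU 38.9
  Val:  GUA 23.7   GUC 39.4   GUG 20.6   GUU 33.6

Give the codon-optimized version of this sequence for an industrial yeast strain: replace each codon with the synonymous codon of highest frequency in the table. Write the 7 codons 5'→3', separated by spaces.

Codon 1 (Thr): best is ACU at 38.9.
Codon 2 (Glu): best is GAG at 28.3.
Codon 3 (Arg): best is CGU at 38.4.
Codon 4 (Glu): best is GAG at 28.3.
Codon 5 (His): best is CAU at 43.1.
Codon 6 (Leu): best is UUA at 42.8.
Codon 7 (Val): best is GUC at 39.4.

ACU GAG CGU GAG CAU UUA GUC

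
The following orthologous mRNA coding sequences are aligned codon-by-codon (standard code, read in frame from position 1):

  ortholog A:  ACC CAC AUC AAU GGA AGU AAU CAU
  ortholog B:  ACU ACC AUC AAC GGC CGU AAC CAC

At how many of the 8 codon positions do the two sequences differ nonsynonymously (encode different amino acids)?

Codon 1: ACC Thr / ACU Thr — synonymous.
Codon 2: CAC His / ACC Thr — nonsynonymous.
Codon 3: AUC Ile / AUC Ile — identical.
Codon 4: AAU Asn / AAC Asn — synonymous.
Codon 5: GGA Gly / GGC Gly — synonymous.
Codon 6: AGU Ser / CGU Arg — nonsynonymous.
Codon 7: AAU Asn / AAC Asn — synonymous.
Codon 8: CAU His / CAC His — synonymous.
Nonsynonymous differences: 2.

2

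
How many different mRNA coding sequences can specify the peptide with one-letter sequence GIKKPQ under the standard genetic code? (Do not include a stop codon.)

384

Gly: 4 codons.
Ile: 3 codons.
Lys: 2 codons.
Lys: 2 codons.
Pro: 4 codons.
Gln: 2 codons.
4 × 3 × 2 × 2 × 4 × 2 = 384.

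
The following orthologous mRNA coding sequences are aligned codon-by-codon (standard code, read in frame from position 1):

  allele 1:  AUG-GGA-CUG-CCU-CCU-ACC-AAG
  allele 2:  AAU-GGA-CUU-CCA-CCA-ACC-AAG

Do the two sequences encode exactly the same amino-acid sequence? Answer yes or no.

Codon 1: AUG Met / AAU Asn — nonsynonymous.
Codon 2: GGA Gly / GGA Gly — identical.
Codon 3: CUG Leu / CUU Leu — synonymous.
Codon 4: CCU Pro / CCA Pro — synonymous.
Codon 5: CCU Pro / CCA Pro — synonymous.
Codon 6: ACC Thr / ACC Thr — identical.
Codon 7: AAG Lys / AAG Lys — identical.
Nonsynonymous differences: 1 → different protein.

no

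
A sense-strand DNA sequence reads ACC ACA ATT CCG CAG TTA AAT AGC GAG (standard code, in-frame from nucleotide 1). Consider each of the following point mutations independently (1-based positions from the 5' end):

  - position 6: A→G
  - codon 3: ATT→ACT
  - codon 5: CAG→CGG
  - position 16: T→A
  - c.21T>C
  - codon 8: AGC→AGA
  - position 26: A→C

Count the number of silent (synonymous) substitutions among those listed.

Codon 2: ACA (Thr) → ACG (Thr) — synonymous.
Codon 3: ATT (Ile) → ACT (Thr) — missense.
Codon 5: CAG (Gln) → CGG (Arg) — missense.
Codon 6: TTA (Leu) → ATA (Ile) — missense.
Codon 7: AAT (Asn) → AAC (Asn) — synonymous.
Codon 8: AGC (Ser) → AGA (Arg) — missense.
Codon 9: GAG (Glu) → GCG (Ala) — missense.
Synonymous: 2 of 7.

2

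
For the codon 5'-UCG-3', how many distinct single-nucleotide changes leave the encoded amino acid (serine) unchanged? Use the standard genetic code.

3

Position 1: none → 0 synonymous.
Position 2: none → 0 synonymous.
Position 3: UCU, UCC, UCA → 3 synonymous.
Total: 0 + 0 + 3 = 3.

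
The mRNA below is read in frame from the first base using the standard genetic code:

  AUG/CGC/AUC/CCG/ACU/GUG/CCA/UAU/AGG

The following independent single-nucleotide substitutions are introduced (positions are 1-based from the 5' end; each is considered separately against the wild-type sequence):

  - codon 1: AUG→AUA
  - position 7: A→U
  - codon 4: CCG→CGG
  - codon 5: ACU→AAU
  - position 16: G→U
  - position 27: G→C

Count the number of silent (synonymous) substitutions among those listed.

0

Codon 1: AUG (Met) → AUA (Ile) — missense.
Codon 3: AUC (Ile) → UUC (Phe) — missense.
Codon 4: CCG (Pro) → CGG (Arg) — missense.
Codon 5: ACU (Thr) → AAU (Asn) — missense.
Codon 6: GUG (Val) → UUG (Leu) — missense.
Codon 9: AGG (Arg) → AGC (Ser) — missense.
Synonymous: 0 of 6.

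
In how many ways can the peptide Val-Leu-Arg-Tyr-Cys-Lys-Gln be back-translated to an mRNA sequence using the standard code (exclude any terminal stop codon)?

Val: 4 codons.
Leu: 6 codons.
Arg: 6 codons.
Tyr: 2 codons.
Cys: 2 codons.
Lys: 2 codons.
Gln: 2 codons.
4 × 6 × 6 × 2 × 2 × 2 × 2 = 2304.

2304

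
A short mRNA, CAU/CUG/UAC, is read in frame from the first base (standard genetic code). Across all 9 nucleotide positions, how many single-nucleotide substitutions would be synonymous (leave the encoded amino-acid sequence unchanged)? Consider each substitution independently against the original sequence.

6

Codon 1 (CAU, His): 1 synonymous substitution.
Codon 2 (CUG, Leu): 4 synonymous substitutions.
Codon 3 (UAC, Tyr): 1 synonymous substitution.
Total: 1 + 4 + 1 = 6.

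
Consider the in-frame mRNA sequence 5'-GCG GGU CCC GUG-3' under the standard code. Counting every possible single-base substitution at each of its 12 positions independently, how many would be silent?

Codon 1 (GCG, Ala): 3 synonymous substitutions.
Codon 2 (GGU, Gly): 3 synonymous substitutions.
Codon 3 (CCC, Pro): 3 synonymous substitutions.
Codon 4 (GUG, Val): 3 synonymous substitutions.
Total: 3 + 3 + 3 + 3 = 12.

12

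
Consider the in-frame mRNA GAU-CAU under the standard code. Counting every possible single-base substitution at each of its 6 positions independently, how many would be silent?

2

Codon 1 (GAU, Asp): 1 synonymous substitution.
Codon 2 (CAU, His): 1 synonymous substitution.
Total: 1 + 1 = 2.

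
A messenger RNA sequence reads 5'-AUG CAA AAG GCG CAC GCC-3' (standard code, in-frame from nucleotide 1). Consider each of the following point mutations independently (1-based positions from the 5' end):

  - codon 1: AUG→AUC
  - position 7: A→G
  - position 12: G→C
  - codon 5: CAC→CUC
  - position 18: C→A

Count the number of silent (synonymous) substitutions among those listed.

Codon 1: AUG (Met) → AUC (Ile) — missense.
Codon 3: AAG (Lys) → GAG (Glu) — missense.
Codon 4: GCG (Ala) → GCC (Ala) — synonymous.
Codon 5: CAC (His) → CUC (Leu) — missense.
Codon 6: GCC (Ala) → GCA (Ala) — synonymous.
Synonymous: 2 of 5.

2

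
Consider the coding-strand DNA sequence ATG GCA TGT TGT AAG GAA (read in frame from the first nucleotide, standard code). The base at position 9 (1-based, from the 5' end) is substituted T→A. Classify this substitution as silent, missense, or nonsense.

Position 9 falls in codon 3: TGT → Cys.
After the substitution the codon is TGA → Stop.
The new codon is a stop codon, so this is a nonsense mutation.

nonsense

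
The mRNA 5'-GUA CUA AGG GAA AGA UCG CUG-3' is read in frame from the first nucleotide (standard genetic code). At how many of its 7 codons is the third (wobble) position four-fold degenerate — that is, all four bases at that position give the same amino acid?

4

Codon 1 GUA (Val): third position 4-fold.
Codon 2 CUA (Leu): third position 4-fold.
Codon 3 AGG (Arg): third position 2-fold.
Codon 4 GAA (Glu): third position 2-fold.
Codon 5 AGA (Arg): third position 2-fold.
Codon 6 UCG (Ser): third position 4-fold.
Codon 7 CUG (Leu): third position 4-fold.
Four-fold degenerate third positions: 4.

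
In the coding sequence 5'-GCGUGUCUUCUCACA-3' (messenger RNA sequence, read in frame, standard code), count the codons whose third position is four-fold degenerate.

Codon 1 GCG (Ala): third position 4-fold.
Codon 2 UGU (Cys): third position 2-fold.
Codon 3 CUU (Leu): third position 4-fold.
Codon 4 CUC (Leu): third position 4-fold.
Codon 5 ACA (Thr): third position 4-fold.
Four-fold degenerate third positions: 4.

4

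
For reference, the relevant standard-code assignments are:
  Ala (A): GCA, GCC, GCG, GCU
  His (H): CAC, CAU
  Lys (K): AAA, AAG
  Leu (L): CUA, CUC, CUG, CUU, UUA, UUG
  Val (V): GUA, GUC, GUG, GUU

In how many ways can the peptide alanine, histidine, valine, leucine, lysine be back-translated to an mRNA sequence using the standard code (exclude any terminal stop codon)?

Ala: 4 codons.
His: 2 codons.
Val: 4 codons.
Leu: 6 codons.
Lys: 2 codons.
4 × 2 × 4 × 6 × 2 = 384.

384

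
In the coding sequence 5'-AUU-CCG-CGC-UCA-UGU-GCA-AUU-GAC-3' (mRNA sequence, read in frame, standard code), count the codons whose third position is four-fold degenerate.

Codon 1 AUU (Ile): third position 3-fold.
Codon 2 CCG (Pro): third position 4-fold.
Codon 3 CGC (Arg): third position 4-fold.
Codon 4 UCA (Ser): third position 4-fold.
Codon 5 UGU (Cys): third position 2-fold.
Codon 6 GCA (Ala): third position 4-fold.
Codon 7 AUU (Ile): third position 3-fold.
Codon 8 GAC (Asp): third position 2-fold.
Four-fold degenerate third positions: 4.

4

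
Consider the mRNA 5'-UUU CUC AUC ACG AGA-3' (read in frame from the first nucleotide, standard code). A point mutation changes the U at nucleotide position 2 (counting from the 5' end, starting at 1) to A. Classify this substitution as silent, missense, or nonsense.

missense

Position 2 falls in codon 1: UUU → Phe.
After the substitution the codon is UAU → Tyr.
Phe ≠ Tyr, so this is a missense mutation.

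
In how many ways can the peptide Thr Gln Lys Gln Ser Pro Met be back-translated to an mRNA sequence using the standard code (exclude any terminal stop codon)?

Thr: 4 codons.
Gln: 2 codons.
Lys: 2 codons.
Gln: 2 codons.
Ser: 6 codons.
Pro: 4 codons.
Met: 1 codon.
4 × 2 × 2 × 2 × 6 × 4 × 1 = 768.

768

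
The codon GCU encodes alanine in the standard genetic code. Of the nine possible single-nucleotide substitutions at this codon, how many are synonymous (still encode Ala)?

3

Position 1: none → 0 synonymous.
Position 2: none → 0 synonymous.
Position 3: GCC, GCA, GCG → 3 synonymous.
Total: 0 + 0 + 3 = 3.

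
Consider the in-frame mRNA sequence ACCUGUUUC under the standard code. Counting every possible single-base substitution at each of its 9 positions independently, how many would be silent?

Codon 1 (ACC, Thr): 3 synonymous substitutions.
Codon 2 (UGU, Cys): 1 synonymous substitution.
Codon 3 (UUC, Phe): 1 synonymous substitution.
Total: 3 + 1 + 1 = 5.

5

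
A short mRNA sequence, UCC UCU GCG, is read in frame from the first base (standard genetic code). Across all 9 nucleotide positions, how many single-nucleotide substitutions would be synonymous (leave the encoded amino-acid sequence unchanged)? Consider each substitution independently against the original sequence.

9

Codon 1 (UCC, Ser): 3 synonymous substitutions.
Codon 2 (UCU, Ser): 3 synonymous substitutions.
Codon 3 (GCG, Ala): 3 synonymous substitutions.
Total: 3 + 3 + 3 = 9.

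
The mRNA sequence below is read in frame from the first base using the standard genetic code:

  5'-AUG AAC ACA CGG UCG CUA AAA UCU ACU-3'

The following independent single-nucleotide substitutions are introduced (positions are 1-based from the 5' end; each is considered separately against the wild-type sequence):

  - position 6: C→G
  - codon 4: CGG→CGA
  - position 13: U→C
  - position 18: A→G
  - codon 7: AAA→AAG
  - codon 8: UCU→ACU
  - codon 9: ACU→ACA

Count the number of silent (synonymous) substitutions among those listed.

4

Codon 2: AAC (Asn) → AAG (Lys) — missense.
Codon 4: CGG (Arg) → CGA (Arg) — synonymous.
Codon 5: UCG (Ser) → CCG (Pro) — missense.
Codon 6: CUA (Leu) → CUG (Leu) — synonymous.
Codon 7: AAA (Lys) → AAG (Lys) — synonymous.
Codon 8: UCU (Ser) → ACU (Thr) — missense.
Codon 9: ACU (Thr) → ACA (Thr) — synonymous.
Synonymous: 4 of 7.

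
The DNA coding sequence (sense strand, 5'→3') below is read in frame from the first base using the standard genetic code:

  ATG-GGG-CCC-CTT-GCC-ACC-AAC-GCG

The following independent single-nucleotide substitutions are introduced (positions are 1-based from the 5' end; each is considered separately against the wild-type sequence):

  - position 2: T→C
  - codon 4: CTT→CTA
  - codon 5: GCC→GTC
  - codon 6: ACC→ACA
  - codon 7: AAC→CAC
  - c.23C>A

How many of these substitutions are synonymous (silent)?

Codon 1: ATG (Met) → ACG (Thr) — missense.
Codon 4: CTT (Leu) → CTA (Leu) — synonymous.
Codon 5: GCC (Ala) → GTC (Val) — missense.
Codon 6: ACC (Thr) → ACA (Thr) — synonymous.
Codon 7: AAC (Asn) → CAC (His) — missense.
Codon 8: GCG (Ala) → GAG (Glu) — missense.
Synonymous: 2 of 6.

2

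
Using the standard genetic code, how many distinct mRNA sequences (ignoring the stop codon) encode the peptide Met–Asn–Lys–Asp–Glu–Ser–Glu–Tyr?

Met: 1 codon.
Asn: 2 codons.
Lys: 2 codons.
Asp: 2 codons.
Glu: 2 codons.
Ser: 6 codons.
Glu: 2 codons.
Tyr: 2 codons.
1 × 2 × 2 × 2 × 2 × 6 × 2 × 2 = 384.

384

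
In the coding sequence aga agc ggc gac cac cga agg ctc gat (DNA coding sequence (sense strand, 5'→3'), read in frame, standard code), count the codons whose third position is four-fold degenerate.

Codon 1 AGA (Arg): third position 2-fold.
Codon 2 AGC (Ser): third position 2-fold.
Codon 3 GGC (Gly): third position 4-fold.
Codon 4 GAC (Asp): third position 2-fold.
Codon 5 CAC (His): third position 2-fold.
Codon 6 CGA (Arg): third position 4-fold.
Codon 7 AGG (Arg): third position 2-fold.
Codon 8 CTC (Leu): third position 4-fold.
Codon 9 GAT (Asp): third position 2-fold.
Four-fold degenerate third positions: 3.

3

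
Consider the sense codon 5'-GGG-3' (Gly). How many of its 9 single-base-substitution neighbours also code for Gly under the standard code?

Position 1: none → 0 synonymous.
Position 2: none → 0 synonymous.
Position 3: GGT, GGC, GGA → 3 synonymous.
Total: 0 + 0 + 3 = 3.

3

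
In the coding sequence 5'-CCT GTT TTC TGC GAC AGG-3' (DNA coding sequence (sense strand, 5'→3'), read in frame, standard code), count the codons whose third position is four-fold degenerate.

Codon 1 CCT (Pro): third position 4-fold.
Codon 2 GTT (Val): third position 4-fold.
Codon 3 TTC (Phe): third position 2-fold.
Codon 4 TGC (Cys): third position 2-fold.
Codon 5 GAC (Asp): third position 2-fold.
Codon 6 AGG (Arg): third position 2-fold.
Four-fold degenerate third positions: 2.

2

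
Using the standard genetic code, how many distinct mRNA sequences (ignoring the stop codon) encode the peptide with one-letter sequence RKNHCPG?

1536

Arg: 6 codons.
Lys: 2 codons.
Asn: 2 codons.
His: 2 codons.
Cys: 2 codons.
Pro: 4 codons.
Gly: 4 codons.
6 × 2 × 2 × 2 × 2 × 4 × 4 = 1536.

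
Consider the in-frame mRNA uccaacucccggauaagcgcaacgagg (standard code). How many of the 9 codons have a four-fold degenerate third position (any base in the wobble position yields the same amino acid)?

Codon 1 UCC (Ser): third position 4-fold.
Codon 2 AAC (Asn): third position 2-fold.
Codon 3 UCC (Ser): third position 4-fold.
Codon 4 CGG (Arg): third position 4-fold.
Codon 5 AUA (Ile): third position 3-fold.
Codon 6 AGC (Ser): third position 2-fold.
Codon 7 GCA (Ala): third position 4-fold.
Codon 8 ACG (Thr): third position 4-fold.
Codon 9 AGG (Arg): third position 2-fold.
Four-fold degenerate third positions: 5.

5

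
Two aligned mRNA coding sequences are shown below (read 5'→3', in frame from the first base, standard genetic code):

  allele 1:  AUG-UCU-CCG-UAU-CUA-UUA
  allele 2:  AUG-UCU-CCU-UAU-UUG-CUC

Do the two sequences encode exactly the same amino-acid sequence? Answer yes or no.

yes

Codon 1: AUG Met / AUG Met — identical.
Codon 2: UCU Ser / UCU Ser — identical.
Codon 3: CCG Pro / CCU Pro — synonymous.
Codon 4: UAU Tyr / UAU Tyr — identical.
Codon 5: CUA Leu / UUG Leu — synonymous.
Codon 6: UUA Leu / CUC Leu — synonymous.
Nonsynonymous differences: 0 → same protein.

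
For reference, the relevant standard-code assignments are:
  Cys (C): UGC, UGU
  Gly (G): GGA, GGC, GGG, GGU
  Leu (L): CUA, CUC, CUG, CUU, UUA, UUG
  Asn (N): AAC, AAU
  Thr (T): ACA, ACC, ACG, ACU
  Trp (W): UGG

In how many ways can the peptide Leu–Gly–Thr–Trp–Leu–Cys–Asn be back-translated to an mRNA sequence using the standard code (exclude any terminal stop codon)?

2304

Leu: 6 codons.
Gly: 4 codons.
Thr: 4 codons.
Trp: 1 codon.
Leu: 6 codons.
Cys: 2 codons.
Asn: 2 codons.
6 × 4 × 4 × 1 × 6 × 2 × 2 = 2304.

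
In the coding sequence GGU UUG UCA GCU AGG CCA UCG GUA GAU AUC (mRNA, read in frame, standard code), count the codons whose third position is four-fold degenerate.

Codon 1 GGU (Gly): third position 4-fold.
Codon 2 UUG (Leu): third position 2-fold.
Codon 3 UCA (Ser): third position 4-fold.
Codon 4 GCU (Ala): third position 4-fold.
Codon 5 AGG (Arg): third position 2-fold.
Codon 6 CCA (Pro): third position 4-fold.
Codon 7 UCG (Ser): third position 4-fold.
Codon 8 GUA (Val): third position 4-fold.
Codon 9 GAU (Asp): third position 2-fold.
Codon 10 AUC (Ile): third position 3-fold.
Four-fold degenerate third positions: 6.

6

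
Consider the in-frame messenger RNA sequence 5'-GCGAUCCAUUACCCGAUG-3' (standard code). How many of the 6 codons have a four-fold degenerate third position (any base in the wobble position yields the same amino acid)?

2

Codon 1 GCG (Ala): third position 4-fold.
Codon 2 AUC (Ile): third position 3-fold.
Codon 3 CAU (His): third position 2-fold.
Codon 4 UAC (Tyr): third position 2-fold.
Codon 5 CCG (Pro): third position 4-fold.
Codon 6 AUG (Met): third position 1-fold.
Four-fold degenerate third positions: 2.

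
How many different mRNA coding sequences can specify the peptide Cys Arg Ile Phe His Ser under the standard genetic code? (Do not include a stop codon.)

864

Cys: 2 codons.
Arg: 6 codons.
Ile: 3 codons.
Phe: 2 codons.
His: 2 codons.
Ser: 6 codons.
2 × 6 × 3 × 2 × 2 × 6 = 864.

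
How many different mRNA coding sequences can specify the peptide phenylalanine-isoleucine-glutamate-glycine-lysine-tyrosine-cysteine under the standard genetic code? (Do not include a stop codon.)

Phe: 2 codons.
Ile: 3 codons.
Glu: 2 codons.
Gly: 4 codons.
Lys: 2 codons.
Tyr: 2 codons.
Cys: 2 codons.
2 × 3 × 2 × 4 × 2 × 2 × 2 = 384.

384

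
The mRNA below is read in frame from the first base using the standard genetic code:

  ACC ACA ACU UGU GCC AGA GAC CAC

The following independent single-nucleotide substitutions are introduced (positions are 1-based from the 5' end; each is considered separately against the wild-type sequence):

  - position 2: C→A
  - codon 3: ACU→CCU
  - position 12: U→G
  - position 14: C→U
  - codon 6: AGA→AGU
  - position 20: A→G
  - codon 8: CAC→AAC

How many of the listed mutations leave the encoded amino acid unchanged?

Codon 1: ACC (Thr) → AAC (Asn) — missense.
Codon 3: ACU (Thr) → CCU (Pro) — missense.
Codon 4: UGU (Cys) → UGG (Trp) — missense.
Codon 5: GCC (Ala) → GUC (Val) — missense.
Codon 6: AGA (Arg) → AGU (Ser) — missense.
Codon 7: GAC (Asp) → GGC (Gly) — missense.
Codon 8: CAC (His) → AAC (Asn) — missense.
Synonymous: 0 of 7.

0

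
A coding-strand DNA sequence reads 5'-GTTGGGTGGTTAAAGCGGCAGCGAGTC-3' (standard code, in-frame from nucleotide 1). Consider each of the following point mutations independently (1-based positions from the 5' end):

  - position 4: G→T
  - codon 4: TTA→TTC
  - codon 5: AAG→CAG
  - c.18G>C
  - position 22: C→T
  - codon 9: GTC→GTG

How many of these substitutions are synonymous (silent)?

Codon 2: GGG (Gly) → TGG (Trp) — missense.
Codon 4: TTA (Leu) → TTC (Phe) — missense.
Codon 5: AAG (Lys) → CAG (Gln) — missense.
Codon 6: CGG (Arg) → CGC (Arg) — synonymous.
Codon 8: CGA (Arg) → TGA (Stop) — nonsense.
Codon 9: GTC (Val) → GTG (Val) — synonymous.
Synonymous: 2 of 6.

2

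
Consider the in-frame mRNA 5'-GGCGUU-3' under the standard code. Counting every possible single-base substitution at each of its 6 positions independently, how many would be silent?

6

Codon 1 (GGC, Gly): 3 synonymous substitutions.
Codon 2 (GUU, Val): 3 synonymous substitutions.
Total: 3 + 3 = 6.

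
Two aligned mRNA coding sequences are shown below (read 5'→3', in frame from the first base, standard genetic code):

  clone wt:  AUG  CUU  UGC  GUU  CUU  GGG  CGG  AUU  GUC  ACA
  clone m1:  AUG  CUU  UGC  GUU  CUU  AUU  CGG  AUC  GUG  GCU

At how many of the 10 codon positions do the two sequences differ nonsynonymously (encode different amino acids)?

Codon 1: AUG Met / AUG Met — identical.
Codon 2: CUU Leu / CUU Leu — identical.
Codon 3: UGC Cys / UGC Cys — identical.
Codon 4: GUU Val / GUU Val — identical.
Codon 5: CUU Leu / CUU Leu — identical.
Codon 6: GGG Gly / AUU Ile — nonsynonymous.
Codon 7: CGG Arg / CGG Arg — identical.
Codon 8: AUU Ile / AUC Ile — synonymous.
Codon 9: GUC Val / GUG Val — synonymous.
Codon 10: ACA Thr / GCU Ala — nonsynonymous.
Nonsynonymous differences: 2.

2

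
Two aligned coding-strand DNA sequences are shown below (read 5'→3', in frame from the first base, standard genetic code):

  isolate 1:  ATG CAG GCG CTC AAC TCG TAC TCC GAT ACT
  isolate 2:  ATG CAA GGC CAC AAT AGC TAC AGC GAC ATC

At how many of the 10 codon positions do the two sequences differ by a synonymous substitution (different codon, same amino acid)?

5

Codon 1: ATG Met / ATG Met — identical.
Codon 2: CAG Gln / CAA Gln — synonymous.
Codon 3: GCG Ala / GGC Gly — nonsynonymous.
Codon 4: CTC Leu / CAC His — nonsynonymous.
Codon 5: AAC Asn / AAT Asn — synonymous.
Codon 6: TCG Ser / AGC Ser — synonymous.
Codon 7: TAC Tyr / TAC Tyr — identical.
Codon 8: TCC Ser / AGC Ser — synonymous.
Codon 9: GAT Asp / GAC Asp — synonymous.
Codon 10: ACT Thr / ATC Ile — nonsynonymous.
Synonymous differences: 5.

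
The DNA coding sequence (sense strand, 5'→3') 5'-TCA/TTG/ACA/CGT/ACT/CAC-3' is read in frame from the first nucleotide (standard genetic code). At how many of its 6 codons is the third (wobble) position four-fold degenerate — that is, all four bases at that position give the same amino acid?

4

Codon 1 TCA (Ser): third position 4-fold.
Codon 2 TTG (Leu): third position 2-fold.
Codon 3 ACA (Thr): third position 4-fold.
Codon 4 CGT (Arg): third position 4-fold.
Codon 5 ACT (Thr): third position 4-fold.
Codon 6 CAC (His): third position 2-fold.
Four-fold degenerate third positions: 4.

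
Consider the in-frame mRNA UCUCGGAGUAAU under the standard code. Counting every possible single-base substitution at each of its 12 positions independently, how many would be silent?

Codon 1 (UCU, Ser): 3 synonymous substitutions.
Codon 2 (CGG, Arg): 4 synonymous substitutions.
Codon 3 (AGU, Ser): 1 synonymous substitution.
Codon 4 (AAU, Asn): 1 synonymous substitution.
Total: 3 + 4 + 1 + 1 = 9.

9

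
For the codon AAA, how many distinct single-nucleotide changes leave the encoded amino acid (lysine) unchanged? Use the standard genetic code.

1

Position 1: none → 0 synonymous.
Position 2: none → 0 synonymous.
Position 3: AAG → 1 synonymous.
Total: 0 + 0 + 1 = 1.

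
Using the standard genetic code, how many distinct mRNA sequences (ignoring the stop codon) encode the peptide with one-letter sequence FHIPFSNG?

Phe: 2 codons.
His: 2 codons.
Ile: 3 codons.
Pro: 4 codons.
Phe: 2 codons.
Ser: 6 codons.
Asn: 2 codons.
Gly: 4 codons.
2 × 2 × 3 × 4 × 2 × 6 × 2 × 4 = 4608.

4608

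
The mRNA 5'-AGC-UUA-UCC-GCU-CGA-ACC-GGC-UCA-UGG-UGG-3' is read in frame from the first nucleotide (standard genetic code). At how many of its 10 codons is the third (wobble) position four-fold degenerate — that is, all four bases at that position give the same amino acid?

Codon 1 AGC (Ser): third position 2-fold.
Codon 2 UUA (Leu): third position 2-fold.
Codon 3 UCC (Ser): third position 4-fold.
Codon 4 GCU (Ala): third position 4-fold.
Codon 5 CGA (Arg): third position 4-fold.
Codon 6 ACC (Thr): third position 4-fold.
Codon 7 GGC (Gly): third position 4-fold.
Codon 8 UCA (Ser): third position 4-fold.
Codon 9 UGG (Trp): third position 1-fold.
Codon 10 UGG (Trp): third position 1-fold.
Four-fold degenerate third positions: 6.

6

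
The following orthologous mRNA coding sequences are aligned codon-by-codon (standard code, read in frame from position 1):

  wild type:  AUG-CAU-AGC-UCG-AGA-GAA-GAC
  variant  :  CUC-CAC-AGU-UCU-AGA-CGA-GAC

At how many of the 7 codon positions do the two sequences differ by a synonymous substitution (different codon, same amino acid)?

Codon 1: AUG Met / CUC Leu — nonsynonymous.
Codon 2: CAU His / CAC His — synonymous.
Codon 3: AGC Ser / AGU Ser — synonymous.
Codon 4: UCG Ser / UCU Ser — synonymous.
Codon 5: AGA Arg / AGA Arg — identical.
Codon 6: GAA Glu / CGA Arg — nonsynonymous.
Codon 7: GAC Asp / GAC Asp — identical.
Synonymous differences: 3.

3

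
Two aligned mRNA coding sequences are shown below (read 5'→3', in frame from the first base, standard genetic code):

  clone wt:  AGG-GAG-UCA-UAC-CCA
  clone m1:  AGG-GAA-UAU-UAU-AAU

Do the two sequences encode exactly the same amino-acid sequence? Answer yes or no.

no

Codon 1: AGG Arg / AGG Arg — identical.
Codon 2: GAG Glu / GAA Glu — synonymous.
Codon 3: UCA Ser / UAU Tyr — nonsynonymous.
Codon 4: UAC Tyr / UAU Tyr — synonymous.
Codon 5: CCA Pro / AAU Asn — nonsynonymous.
Nonsynonymous differences: 2 → different protein.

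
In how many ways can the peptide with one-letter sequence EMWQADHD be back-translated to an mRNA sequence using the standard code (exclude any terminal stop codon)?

128

Glu: 2 codons.
Met: 1 codon.
Trp: 1 codon.
Gln: 2 codons.
Ala: 4 codons.
Asp: 2 codons.
His: 2 codons.
Asp: 2 codons.
2 × 1 × 1 × 2 × 4 × 2 × 2 × 2 = 128.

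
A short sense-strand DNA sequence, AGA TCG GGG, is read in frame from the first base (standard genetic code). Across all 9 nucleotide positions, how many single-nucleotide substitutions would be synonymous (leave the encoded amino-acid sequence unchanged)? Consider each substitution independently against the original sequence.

Codon 1 (AGA, Arg): 2 synonymous substitutions.
Codon 2 (TCG, Ser): 3 synonymous substitutions.
Codon 3 (GGG, Gly): 3 synonymous substitutions.
Total: 2 + 3 + 3 = 8.

8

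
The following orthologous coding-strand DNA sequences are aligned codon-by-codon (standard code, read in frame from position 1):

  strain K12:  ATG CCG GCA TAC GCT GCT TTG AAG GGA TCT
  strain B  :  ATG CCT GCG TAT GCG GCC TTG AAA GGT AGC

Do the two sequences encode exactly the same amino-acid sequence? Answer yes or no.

yes

Codon 1: ATG Met / ATG Met — identical.
Codon 2: CCG Pro / CCT Pro — synonymous.
Codon 3: GCA Ala / GCG Ala — synonymous.
Codon 4: TAC Tyr / TAT Tyr — synonymous.
Codon 5: GCT Ala / GCG Ala — synonymous.
Codon 6: GCT Ala / GCC Ala — synonymous.
Codon 7: TTG Leu / TTG Leu — identical.
Codon 8: AAG Lys / AAA Lys — synonymous.
Codon 9: GGA Gly / GGT Gly — synonymous.
Codon 10: TCT Ser / AGC Ser — synonymous.
Nonsynonymous differences: 0 → same protein.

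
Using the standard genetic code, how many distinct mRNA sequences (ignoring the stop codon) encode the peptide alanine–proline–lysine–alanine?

Ala: 4 codons.
Pro: 4 codons.
Lys: 2 codons.
Ala: 4 codons.
4 × 4 × 2 × 4 = 128.

128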